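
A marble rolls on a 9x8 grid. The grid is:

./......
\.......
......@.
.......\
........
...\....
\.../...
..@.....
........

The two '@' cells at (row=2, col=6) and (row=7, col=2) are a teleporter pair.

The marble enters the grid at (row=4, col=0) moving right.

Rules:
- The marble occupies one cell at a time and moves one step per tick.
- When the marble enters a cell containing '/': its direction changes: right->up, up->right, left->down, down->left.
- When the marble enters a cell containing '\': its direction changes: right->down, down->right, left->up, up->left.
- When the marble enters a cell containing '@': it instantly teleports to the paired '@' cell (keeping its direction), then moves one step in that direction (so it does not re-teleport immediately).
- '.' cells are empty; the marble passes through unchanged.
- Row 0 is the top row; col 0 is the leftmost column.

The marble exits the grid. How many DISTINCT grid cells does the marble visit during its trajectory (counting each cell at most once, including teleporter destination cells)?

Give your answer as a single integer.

Step 1: enter (4,0), '.' pass, move right to (4,1)
Step 2: enter (4,1), '.' pass, move right to (4,2)
Step 3: enter (4,2), '.' pass, move right to (4,3)
Step 4: enter (4,3), '.' pass, move right to (4,4)
Step 5: enter (4,4), '.' pass, move right to (4,5)
Step 6: enter (4,5), '.' pass, move right to (4,6)
Step 7: enter (4,6), '.' pass, move right to (4,7)
Step 8: enter (4,7), '.' pass, move right to (4,8)
Step 9: at (4,8) — EXIT via right edge, pos 4
Distinct cells visited: 8 (path length 8)

Answer: 8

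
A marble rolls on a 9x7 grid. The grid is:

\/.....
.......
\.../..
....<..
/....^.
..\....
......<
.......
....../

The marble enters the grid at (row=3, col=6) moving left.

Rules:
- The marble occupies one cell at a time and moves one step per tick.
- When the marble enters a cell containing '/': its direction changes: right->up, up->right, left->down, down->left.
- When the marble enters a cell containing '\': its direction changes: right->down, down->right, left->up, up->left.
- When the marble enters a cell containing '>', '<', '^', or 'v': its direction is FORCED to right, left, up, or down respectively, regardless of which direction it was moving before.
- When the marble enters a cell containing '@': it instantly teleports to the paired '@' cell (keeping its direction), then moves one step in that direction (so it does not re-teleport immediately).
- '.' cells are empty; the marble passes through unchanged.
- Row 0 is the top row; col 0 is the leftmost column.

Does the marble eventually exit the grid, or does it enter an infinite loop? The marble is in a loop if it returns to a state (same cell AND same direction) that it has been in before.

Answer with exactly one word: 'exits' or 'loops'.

Answer: exits

Derivation:
Step 1: enter (3,6), '.' pass, move left to (3,5)
Step 2: enter (3,5), '.' pass, move left to (3,4)
Step 3: enter (3,4), '<' forces left->left, move left to (3,3)
Step 4: enter (3,3), '.' pass, move left to (3,2)
Step 5: enter (3,2), '.' pass, move left to (3,1)
Step 6: enter (3,1), '.' pass, move left to (3,0)
Step 7: enter (3,0), '.' pass, move left to (3,-1)
Step 8: at (3,-1) — EXIT via left edge, pos 3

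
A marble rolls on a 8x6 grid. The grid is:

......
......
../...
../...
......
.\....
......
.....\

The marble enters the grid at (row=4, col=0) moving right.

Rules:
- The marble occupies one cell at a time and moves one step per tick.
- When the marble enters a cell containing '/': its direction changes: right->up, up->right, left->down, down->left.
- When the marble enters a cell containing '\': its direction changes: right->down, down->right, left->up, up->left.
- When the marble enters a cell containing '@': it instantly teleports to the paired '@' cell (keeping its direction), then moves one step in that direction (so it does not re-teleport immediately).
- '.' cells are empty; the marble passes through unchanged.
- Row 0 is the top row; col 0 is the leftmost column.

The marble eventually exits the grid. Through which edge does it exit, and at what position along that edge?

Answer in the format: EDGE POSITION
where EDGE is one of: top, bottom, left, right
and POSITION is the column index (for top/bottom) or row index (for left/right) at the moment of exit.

Answer: right 4

Derivation:
Step 1: enter (4,0), '.' pass, move right to (4,1)
Step 2: enter (4,1), '.' pass, move right to (4,2)
Step 3: enter (4,2), '.' pass, move right to (4,3)
Step 4: enter (4,3), '.' pass, move right to (4,4)
Step 5: enter (4,4), '.' pass, move right to (4,5)
Step 6: enter (4,5), '.' pass, move right to (4,6)
Step 7: at (4,6) — EXIT via right edge, pos 4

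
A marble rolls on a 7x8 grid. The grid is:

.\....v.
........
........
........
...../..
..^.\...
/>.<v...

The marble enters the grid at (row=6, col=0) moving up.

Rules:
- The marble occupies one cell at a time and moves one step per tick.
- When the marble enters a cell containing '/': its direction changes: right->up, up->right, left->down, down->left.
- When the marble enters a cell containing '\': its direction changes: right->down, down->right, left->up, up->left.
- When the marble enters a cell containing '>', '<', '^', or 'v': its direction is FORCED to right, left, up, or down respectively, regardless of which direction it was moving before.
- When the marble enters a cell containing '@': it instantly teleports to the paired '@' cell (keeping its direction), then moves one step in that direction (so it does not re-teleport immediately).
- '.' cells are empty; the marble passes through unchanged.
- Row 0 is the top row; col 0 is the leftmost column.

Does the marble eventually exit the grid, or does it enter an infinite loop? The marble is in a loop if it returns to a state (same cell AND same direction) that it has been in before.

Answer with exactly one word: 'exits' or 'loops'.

Answer: loops

Derivation:
Step 1: enter (6,0), '/' deflects up->right, move right to (6,1)
Step 2: enter (6,1), '>' forces right->right, move right to (6,2)
Step 3: enter (6,2), '.' pass, move right to (6,3)
Step 4: enter (6,3), '<' forces right->left, move left to (6,2)
Step 5: enter (6,2), '.' pass, move left to (6,1)
Step 6: enter (6,1), '>' forces left->right, move right to (6,2)
Step 7: at (6,2) dir=right — LOOP DETECTED (seen before)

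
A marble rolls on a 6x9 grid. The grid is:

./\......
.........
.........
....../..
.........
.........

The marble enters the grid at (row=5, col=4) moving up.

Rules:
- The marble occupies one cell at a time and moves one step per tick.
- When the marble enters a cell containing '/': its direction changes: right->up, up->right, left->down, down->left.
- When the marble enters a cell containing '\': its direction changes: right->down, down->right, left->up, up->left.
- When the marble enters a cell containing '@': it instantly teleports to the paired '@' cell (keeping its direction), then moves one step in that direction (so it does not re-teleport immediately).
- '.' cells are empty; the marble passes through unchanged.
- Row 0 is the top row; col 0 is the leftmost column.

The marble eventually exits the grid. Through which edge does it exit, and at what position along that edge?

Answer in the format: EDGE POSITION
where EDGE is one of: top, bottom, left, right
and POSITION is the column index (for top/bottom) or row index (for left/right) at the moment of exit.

Step 1: enter (5,4), '.' pass, move up to (4,4)
Step 2: enter (4,4), '.' pass, move up to (3,4)
Step 3: enter (3,4), '.' pass, move up to (2,4)
Step 4: enter (2,4), '.' pass, move up to (1,4)
Step 5: enter (1,4), '.' pass, move up to (0,4)
Step 6: enter (0,4), '.' pass, move up to (-1,4)
Step 7: at (-1,4) — EXIT via top edge, pos 4

Answer: top 4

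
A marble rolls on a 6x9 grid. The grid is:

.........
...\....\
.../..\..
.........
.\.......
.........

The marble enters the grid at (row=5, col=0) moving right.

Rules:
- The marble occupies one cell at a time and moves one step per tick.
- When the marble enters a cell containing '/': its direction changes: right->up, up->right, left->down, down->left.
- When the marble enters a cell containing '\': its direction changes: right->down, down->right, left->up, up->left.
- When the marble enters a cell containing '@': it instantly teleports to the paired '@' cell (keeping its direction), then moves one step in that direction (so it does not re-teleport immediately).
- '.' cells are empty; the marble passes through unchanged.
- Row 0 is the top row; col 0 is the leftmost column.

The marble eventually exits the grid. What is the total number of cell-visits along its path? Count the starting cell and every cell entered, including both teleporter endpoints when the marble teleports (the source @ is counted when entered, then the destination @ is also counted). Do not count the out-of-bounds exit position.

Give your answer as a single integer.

Answer: 9

Derivation:
Step 1: enter (5,0), '.' pass, move right to (5,1)
Step 2: enter (5,1), '.' pass, move right to (5,2)
Step 3: enter (5,2), '.' pass, move right to (5,3)
Step 4: enter (5,3), '.' pass, move right to (5,4)
Step 5: enter (5,4), '.' pass, move right to (5,5)
Step 6: enter (5,5), '.' pass, move right to (5,6)
Step 7: enter (5,6), '.' pass, move right to (5,7)
Step 8: enter (5,7), '.' pass, move right to (5,8)
Step 9: enter (5,8), '.' pass, move right to (5,9)
Step 10: at (5,9) — EXIT via right edge, pos 5
Path length (cell visits): 9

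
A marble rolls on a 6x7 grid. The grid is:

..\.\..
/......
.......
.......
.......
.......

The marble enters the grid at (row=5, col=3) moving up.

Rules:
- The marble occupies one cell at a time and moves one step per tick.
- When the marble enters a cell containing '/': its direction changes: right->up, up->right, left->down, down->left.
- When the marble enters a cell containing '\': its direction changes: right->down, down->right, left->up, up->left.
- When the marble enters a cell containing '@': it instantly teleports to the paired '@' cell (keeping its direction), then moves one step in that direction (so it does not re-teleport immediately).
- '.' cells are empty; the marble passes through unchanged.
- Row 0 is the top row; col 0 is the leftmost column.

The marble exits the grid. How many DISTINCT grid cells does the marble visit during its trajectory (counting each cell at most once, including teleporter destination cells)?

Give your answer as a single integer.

Step 1: enter (5,3), '.' pass, move up to (4,3)
Step 2: enter (4,3), '.' pass, move up to (3,3)
Step 3: enter (3,3), '.' pass, move up to (2,3)
Step 4: enter (2,3), '.' pass, move up to (1,3)
Step 5: enter (1,3), '.' pass, move up to (0,3)
Step 6: enter (0,3), '.' pass, move up to (-1,3)
Step 7: at (-1,3) — EXIT via top edge, pos 3
Distinct cells visited: 6 (path length 6)

Answer: 6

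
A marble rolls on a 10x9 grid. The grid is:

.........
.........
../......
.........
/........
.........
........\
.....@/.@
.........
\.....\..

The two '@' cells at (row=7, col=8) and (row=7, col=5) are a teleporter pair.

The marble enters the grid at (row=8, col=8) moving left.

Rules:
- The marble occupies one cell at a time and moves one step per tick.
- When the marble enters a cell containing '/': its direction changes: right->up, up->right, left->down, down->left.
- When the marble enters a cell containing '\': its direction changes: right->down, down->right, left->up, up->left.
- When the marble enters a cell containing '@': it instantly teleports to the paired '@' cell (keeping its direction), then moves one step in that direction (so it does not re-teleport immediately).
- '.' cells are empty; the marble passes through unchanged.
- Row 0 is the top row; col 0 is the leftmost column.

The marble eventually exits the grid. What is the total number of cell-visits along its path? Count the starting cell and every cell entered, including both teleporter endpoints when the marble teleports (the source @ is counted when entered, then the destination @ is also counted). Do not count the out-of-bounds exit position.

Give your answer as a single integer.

Step 1: enter (8,8), '.' pass, move left to (8,7)
Step 2: enter (8,7), '.' pass, move left to (8,6)
Step 3: enter (8,6), '.' pass, move left to (8,5)
Step 4: enter (8,5), '.' pass, move left to (8,4)
Step 5: enter (8,4), '.' pass, move left to (8,3)
Step 6: enter (8,3), '.' pass, move left to (8,2)
Step 7: enter (8,2), '.' pass, move left to (8,1)
Step 8: enter (8,1), '.' pass, move left to (8,0)
Step 9: enter (8,0), '.' pass, move left to (8,-1)
Step 10: at (8,-1) — EXIT via left edge, pos 8
Path length (cell visits): 9

Answer: 9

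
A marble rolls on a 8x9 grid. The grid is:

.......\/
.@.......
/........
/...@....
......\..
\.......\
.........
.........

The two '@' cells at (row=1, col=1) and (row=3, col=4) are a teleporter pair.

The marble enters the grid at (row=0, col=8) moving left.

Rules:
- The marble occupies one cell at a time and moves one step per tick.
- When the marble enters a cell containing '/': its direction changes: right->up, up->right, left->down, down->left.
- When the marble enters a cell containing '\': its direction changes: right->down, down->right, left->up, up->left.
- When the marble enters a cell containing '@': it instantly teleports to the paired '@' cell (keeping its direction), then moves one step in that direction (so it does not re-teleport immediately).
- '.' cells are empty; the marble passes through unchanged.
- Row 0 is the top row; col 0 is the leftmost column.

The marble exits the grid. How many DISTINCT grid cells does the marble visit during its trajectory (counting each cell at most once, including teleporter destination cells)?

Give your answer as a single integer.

Answer: 6

Derivation:
Step 1: enter (0,8), '/' deflects left->down, move down to (1,8)
Step 2: enter (1,8), '.' pass, move down to (2,8)
Step 3: enter (2,8), '.' pass, move down to (3,8)
Step 4: enter (3,8), '.' pass, move down to (4,8)
Step 5: enter (4,8), '.' pass, move down to (5,8)
Step 6: enter (5,8), '\' deflects down->right, move right to (5,9)
Step 7: at (5,9) — EXIT via right edge, pos 5
Distinct cells visited: 6 (path length 6)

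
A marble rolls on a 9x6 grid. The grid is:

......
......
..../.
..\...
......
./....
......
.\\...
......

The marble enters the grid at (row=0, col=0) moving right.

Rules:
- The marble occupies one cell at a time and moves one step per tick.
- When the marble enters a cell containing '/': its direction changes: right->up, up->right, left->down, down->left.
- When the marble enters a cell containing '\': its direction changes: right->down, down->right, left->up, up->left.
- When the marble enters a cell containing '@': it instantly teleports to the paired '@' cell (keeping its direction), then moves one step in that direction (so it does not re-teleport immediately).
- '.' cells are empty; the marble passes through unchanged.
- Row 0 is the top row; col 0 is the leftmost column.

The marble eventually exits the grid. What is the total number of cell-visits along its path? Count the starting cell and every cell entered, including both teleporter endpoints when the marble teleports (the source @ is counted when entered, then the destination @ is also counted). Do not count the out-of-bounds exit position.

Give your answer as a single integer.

Answer: 6

Derivation:
Step 1: enter (0,0), '.' pass, move right to (0,1)
Step 2: enter (0,1), '.' pass, move right to (0,2)
Step 3: enter (0,2), '.' pass, move right to (0,3)
Step 4: enter (0,3), '.' pass, move right to (0,4)
Step 5: enter (0,4), '.' pass, move right to (0,5)
Step 6: enter (0,5), '.' pass, move right to (0,6)
Step 7: at (0,6) — EXIT via right edge, pos 0
Path length (cell visits): 6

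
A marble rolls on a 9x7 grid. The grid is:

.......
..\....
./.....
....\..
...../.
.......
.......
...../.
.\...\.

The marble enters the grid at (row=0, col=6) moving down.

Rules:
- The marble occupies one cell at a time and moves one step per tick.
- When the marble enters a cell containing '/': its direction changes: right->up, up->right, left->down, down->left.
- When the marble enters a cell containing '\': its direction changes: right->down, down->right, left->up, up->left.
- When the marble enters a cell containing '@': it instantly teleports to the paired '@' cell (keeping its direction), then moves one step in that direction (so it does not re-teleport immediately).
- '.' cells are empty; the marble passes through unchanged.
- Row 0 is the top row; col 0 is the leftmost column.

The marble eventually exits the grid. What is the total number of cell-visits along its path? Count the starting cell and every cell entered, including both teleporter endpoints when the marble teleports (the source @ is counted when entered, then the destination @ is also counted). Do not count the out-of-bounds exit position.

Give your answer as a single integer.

Step 1: enter (0,6), '.' pass, move down to (1,6)
Step 2: enter (1,6), '.' pass, move down to (2,6)
Step 3: enter (2,6), '.' pass, move down to (3,6)
Step 4: enter (3,6), '.' pass, move down to (4,6)
Step 5: enter (4,6), '.' pass, move down to (5,6)
Step 6: enter (5,6), '.' pass, move down to (6,6)
Step 7: enter (6,6), '.' pass, move down to (7,6)
Step 8: enter (7,6), '.' pass, move down to (8,6)
Step 9: enter (8,6), '.' pass, move down to (9,6)
Step 10: at (9,6) — EXIT via bottom edge, pos 6
Path length (cell visits): 9

Answer: 9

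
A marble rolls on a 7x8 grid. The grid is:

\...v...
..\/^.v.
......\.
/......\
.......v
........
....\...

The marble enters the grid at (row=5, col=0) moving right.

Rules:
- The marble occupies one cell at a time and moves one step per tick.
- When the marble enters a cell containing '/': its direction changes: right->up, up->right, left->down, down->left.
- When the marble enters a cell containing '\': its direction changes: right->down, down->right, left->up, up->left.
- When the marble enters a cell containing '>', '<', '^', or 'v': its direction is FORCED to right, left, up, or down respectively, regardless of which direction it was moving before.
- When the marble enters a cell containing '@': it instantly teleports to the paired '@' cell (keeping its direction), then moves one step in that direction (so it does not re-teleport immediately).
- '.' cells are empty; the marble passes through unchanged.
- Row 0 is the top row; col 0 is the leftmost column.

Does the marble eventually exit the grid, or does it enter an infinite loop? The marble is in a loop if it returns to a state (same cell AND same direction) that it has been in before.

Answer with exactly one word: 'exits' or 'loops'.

Step 1: enter (5,0), '.' pass, move right to (5,1)
Step 2: enter (5,1), '.' pass, move right to (5,2)
Step 3: enter (5,2), '.' pass, move right to (5,3)
Step 4: enter (5,3), '.' pass, move right to (5,4)
Step 5: enter (5,4), '.' pass, move right to (5,5)
Step 6: enter (5,5), '.' pass, move right to (5,6)
Step 7: enter (5,6), '.' pass, move right to (5,7)
Step 8: enter (5,7), '.' pass, move right to (5,8)
Step 9: at (5,8) — EXIT via right edge, pos 5

Answer: exits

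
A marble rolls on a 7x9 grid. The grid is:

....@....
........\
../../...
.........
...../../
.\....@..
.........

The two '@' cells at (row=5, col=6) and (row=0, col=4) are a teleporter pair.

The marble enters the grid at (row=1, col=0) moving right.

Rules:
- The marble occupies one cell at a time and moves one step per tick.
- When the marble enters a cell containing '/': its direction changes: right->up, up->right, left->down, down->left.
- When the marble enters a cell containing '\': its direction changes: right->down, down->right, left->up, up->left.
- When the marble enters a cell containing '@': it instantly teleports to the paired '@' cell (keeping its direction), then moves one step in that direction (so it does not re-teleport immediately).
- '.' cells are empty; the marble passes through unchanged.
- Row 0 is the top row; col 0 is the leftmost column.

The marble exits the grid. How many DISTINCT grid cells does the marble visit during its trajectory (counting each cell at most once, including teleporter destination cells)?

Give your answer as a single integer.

Step 1: enter (1,0), '.' pass, move right to (1,1)
Step 2: enter (1,1), '.' pass, move right to (1,2)
Step 3: enter (1,2), '.' pass, move right to (1,3)
Step 4: enter (1,3), '.' pass, move right to (1,4)
Step 5: enter (1,4), '.' pass, move right to (1,5)
Step 6: enter (1,5), '.' pass, move right to (1,6)
Step 7: enter (1,6), '.' pass, move right to (1,7)
Step 8: enter (1,7), '.' pass, move right to (1,8)
Step 9: enter (1,8), '\' deflects right->down, move down to (2,8)
Step 10: enter (2,8), '.' pass, move down to (3,8)
Step 11: enter (3,8), '.' pass, move down to (4,8)
Step 12: enter (4,8), '/' deflects down->left, move left to (4,7)
Step 13: enter (4,7), '.' pass, move left to (4,6)
Step 14: enter (4,6), '.' pass, move left to (4,5)
Step 15: enter (4,5), '/' deflects left->down, move down to (5,5)
Step 16: enter (5,5), '.' pass, move down to (6,5)
Step 17: enter (6,5), '.' pass, move down to (7,5)
Step 18: at (7,5) — EXIT via bottom edge, pos 5
Distinct cells visited: 17 (path length 17)

Answer: 17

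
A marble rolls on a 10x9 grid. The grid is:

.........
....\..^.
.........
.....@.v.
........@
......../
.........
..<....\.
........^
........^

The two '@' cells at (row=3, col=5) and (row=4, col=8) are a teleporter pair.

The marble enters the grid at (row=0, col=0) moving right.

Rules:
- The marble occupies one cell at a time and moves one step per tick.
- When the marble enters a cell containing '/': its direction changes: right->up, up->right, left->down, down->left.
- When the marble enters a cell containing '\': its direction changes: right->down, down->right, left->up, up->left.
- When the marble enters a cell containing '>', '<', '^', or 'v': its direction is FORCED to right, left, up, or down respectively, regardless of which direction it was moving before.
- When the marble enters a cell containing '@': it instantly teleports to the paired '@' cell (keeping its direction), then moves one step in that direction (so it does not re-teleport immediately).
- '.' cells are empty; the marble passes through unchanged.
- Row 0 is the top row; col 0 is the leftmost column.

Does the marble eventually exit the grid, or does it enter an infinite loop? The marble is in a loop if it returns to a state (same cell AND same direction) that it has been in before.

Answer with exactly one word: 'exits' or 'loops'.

Step 1: enter (0,0), '.' pass, move right to (0,1)
Step 2: enter (0,1), '.' pass, move right to (0,2)
Step 3: enter (0,2), '.' pass, move right to (0,3)
Step 4: enter (0,3), '.' pass, move right to (0,4)
Step 5: enter (0,4), '.' pass, move right to (0,5)
Step 6: enter (0,5), '.' pass, move right to (0,6)
Step 7: enter (0,6), '.' pass, move right to (0,7)
Step 8: enter (0,7), '.' pass, move right to (0,8)
Step 9: enter (0,8), '.' pass, move right to (0,9)
Step 10: at (0,9) — EXIT via right edge, pos 0

Answer: exits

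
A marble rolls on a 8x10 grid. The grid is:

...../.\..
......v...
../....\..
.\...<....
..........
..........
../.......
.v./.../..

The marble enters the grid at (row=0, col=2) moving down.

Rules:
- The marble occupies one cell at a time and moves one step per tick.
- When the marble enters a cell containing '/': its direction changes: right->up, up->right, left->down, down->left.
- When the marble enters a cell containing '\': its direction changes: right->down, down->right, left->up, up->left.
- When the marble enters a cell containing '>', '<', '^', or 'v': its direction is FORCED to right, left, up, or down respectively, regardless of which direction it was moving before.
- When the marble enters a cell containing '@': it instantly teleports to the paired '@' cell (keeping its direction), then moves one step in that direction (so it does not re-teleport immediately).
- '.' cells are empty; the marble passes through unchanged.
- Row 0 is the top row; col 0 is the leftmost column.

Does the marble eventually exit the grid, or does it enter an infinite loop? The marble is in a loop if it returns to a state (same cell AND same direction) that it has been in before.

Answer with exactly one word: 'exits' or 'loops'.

Step 1: enter (0,2), '.' pass, move down to (1,2)
Step 2: enter (1,2), '.' pass, move down to (2,2)
Step 3: enter (2,2), '/' deflects down->left, move left to (2,1)
Step 4: enter (2,1), '.' pass, move left to (2,0)
Step 5: enter (2,0), '.' pass, move left to (2,-1)
Step 6: at (2,-1) — EXIT via left edge, pos 2

Answer: exits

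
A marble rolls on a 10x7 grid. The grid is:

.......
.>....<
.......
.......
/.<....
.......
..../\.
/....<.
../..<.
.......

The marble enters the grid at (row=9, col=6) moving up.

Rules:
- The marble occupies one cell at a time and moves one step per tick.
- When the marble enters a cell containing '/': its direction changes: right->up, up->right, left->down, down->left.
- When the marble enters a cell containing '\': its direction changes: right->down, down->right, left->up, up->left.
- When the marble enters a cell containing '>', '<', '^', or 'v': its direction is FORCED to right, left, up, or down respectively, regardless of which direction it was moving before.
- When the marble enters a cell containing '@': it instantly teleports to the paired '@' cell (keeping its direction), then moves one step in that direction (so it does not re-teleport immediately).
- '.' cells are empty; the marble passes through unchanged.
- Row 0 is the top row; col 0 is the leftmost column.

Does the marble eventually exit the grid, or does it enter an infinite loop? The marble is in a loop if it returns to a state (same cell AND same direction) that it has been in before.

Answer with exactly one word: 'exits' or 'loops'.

Step 1: enter (9,6), '.' pass, move up to (8,6)
Step 2: enter (8,6), '.' pass, move up to (7,6)
Step 3: enter (7,6), '.' pass, move up to (6,6)
Step 4: enter (6,6), '.' pass, move up to (5,6)
Step 5: enter (5,6), '.' pass, move up to (4,6)
Step 6: enter (4,6), '.' pass, move up to (3,6)
Step 7: enter (3,6), '.' pass, move up to (2,6)
Step 8: enter (2,6), '.' pass, move up to (1,6)
Step 9: enter (1,6), '<' forces up->left, move left to (1,5)
Step 10: enter (1,5), '.' pass, move left to (1,4)
Step 11: enter (1,4), '.' pass, move left to (1,3)
Step 12: enter (1,3), '.' pass, move left to (1,2)
Step 13: enter (1,2), '.' pass, move left to (1,1)
Step 14: enter (1,1), '>' forces left->right, move right to (1,2)
Step 15: enter (1,2), '.' pass, move right to (1,3)
Step 16: enter (1,3), '.' pass, move right to (1,4)
Step 17: enter (1,4), '.' pass, move right to (1,5)
Step 18: enter (1,5), '.' pass, move right to (1,6)
Step 19: enter (1,6), '<' forces right->left, move left to (1,5)
Step 20: at (1,5) dir=left — LOOP DETECTED (seen before)

Answer: loops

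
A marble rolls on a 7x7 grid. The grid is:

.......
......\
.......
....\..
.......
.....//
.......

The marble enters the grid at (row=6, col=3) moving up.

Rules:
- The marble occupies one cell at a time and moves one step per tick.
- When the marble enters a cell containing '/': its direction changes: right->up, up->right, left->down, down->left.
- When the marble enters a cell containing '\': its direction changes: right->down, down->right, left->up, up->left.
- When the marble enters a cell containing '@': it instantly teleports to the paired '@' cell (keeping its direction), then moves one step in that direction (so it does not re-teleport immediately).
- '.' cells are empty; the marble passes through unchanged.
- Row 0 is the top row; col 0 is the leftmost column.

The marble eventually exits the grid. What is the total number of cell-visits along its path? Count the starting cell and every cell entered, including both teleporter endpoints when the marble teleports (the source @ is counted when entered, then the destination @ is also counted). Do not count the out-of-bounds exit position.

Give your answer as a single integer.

Step 1: enter (6,3), '.' pass, move up to (5,3)
Step 2: enter (5,3), '.' pass, move up to (4,3)
Step 3: enter (4,3), '.' pass, move up to (3,3)
Step 4: enter (3,3), '.' pass, move up to (2,3)
Step 5: enter (2,3), '.' pass, move up to (1,3)
Step 6: enter (1,3), '.' pass, move up to (0,3)
Step 7: enter (0,3), '.' pass, move up to (-1,3)
Step 8: at (-1,3) — EXIT via top edge, pos 3
Path length (cell visits): 7

Answer: 7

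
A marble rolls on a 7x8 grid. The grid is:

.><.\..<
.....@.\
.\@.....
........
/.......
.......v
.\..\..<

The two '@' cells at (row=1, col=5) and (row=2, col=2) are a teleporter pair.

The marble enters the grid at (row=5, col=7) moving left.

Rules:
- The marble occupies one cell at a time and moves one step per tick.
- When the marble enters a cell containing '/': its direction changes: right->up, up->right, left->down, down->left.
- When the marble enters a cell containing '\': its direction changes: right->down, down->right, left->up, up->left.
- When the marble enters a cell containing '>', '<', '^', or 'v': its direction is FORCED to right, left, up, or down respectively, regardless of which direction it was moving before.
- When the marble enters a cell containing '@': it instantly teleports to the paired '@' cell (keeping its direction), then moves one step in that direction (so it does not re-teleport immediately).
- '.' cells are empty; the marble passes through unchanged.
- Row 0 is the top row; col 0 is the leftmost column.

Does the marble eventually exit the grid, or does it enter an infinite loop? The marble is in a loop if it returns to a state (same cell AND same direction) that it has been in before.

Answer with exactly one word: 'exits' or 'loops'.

Answer: loops

Derivation:
Step 1: enter (5,7), 'v' forces left->down, move down to (6,7)
Step 2: enter (6,7), '<' forces down->left, move left to (6,6)
Step 3: enter (6,6), '.' pass, move left to (6,5)
Step 4: enter (6,5), '.' pass, move left to (6,4)
Step 5: enter (6,4), '\' deflects left->up, move up to (5,4)
Step 6: enter (5,4), '.' pass, move up to (4,4)
Step 7: enter (4,4), '.' pass, move up to (3,4)
Step 8: enter (3,4), '.' pass, move up to (2,4)
Step 9: enter (2,4), '.' pass, move up to (1,4)
Step 10: enter (1,4), '.' pass, move up to (0,4)
Step 11: enter (0,4), '\' deflects up->left, move left to (0,3)
Step 12: enter (0,3), '.' pass, move left to (0,2)
Step 13: enter (0,2), '<' forces left->left, move left to (0,1)
Step 14: enter (0,1), '>' forces left->right, move right to (0,2)
Step 15: enter (0,2), '<' forces right->left, move left to (0,1)
Step 16: at (0,1) dir=left — LOOP DETECTED (seen before)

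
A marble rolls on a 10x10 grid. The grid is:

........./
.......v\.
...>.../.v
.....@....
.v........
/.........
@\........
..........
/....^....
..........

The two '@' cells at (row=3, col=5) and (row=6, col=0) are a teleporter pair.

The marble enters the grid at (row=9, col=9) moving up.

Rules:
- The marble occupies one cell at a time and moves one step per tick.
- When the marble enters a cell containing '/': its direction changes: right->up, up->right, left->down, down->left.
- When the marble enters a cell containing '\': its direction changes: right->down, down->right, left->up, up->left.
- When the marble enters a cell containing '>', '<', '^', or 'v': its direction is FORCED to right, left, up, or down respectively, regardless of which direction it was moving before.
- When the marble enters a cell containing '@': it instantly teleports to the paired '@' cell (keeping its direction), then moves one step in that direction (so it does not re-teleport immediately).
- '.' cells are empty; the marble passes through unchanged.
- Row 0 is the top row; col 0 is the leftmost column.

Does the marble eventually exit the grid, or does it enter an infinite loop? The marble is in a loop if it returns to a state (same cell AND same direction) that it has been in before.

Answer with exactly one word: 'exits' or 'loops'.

Answer: exits

Derivation:
Step 1: enter (9,9), '.' pass, move up to (8,9)
Step 2: enter (8,9), '.' pass, move up to (7,9)
Step 3: enter (7,9), '.' pass, move up to (6,9)
Step 4: enter (6,9), '.' pass, move up to (5,9)
Step 5: enter (5,9), '.' pass, move up to (4,9)
Step 6: enter (4,9), '.' pass, move up to (3,9)
Step 7: enter (3,9), '.' pass, move up to (2,9)
Step 8: enter (2,9), 'v' forces up->down, move down to (3,9)
Step 9: enter (3,9), '.' pass, move down to (4,9)
Step 10: enter (4,9), '.' pass, move down to (5,9)
Step 11: enter (5,9), '.' pass, move down to (6,9)
Step 12: enter (6,9), '.' pass, move down to (7,9)
Step 13: enter (7,9), '.' pass, move down to (8,9)
Step 14: enter (8,9), '.' pass, move down to (9,9)
Step 15: enter (9,9), '.' pass, move down to (10,9)
Step 16: at (10,9) — EXIT via bottom edge, pos 9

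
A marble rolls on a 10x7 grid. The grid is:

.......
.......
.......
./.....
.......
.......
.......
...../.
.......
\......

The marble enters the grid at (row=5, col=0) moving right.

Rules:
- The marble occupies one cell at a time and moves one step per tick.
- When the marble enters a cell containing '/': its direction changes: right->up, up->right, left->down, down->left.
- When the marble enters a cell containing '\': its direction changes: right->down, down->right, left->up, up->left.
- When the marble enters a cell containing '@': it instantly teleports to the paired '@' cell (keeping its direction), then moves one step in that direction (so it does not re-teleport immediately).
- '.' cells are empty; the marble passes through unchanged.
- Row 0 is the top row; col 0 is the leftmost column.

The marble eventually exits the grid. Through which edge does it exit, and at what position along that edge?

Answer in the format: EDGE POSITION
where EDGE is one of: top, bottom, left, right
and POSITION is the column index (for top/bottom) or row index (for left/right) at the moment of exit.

Step 1: enter (5,0), '.' pass, move right to (5,1)
Step 2: enter (5,1), '.' pass, move right to (5,2)
Step 3: enter (5,2), '.' pass, move right to (5,3)
Step 4: enter (5,3), '.' pass, move right to (5,4)
Step 5: enter (5,4), '.' pass, move right to (5,5)
Step 6: enter (5,5), '.' pass, move right to (5,6)
Step 7: enter (5,6), '.' pass, move right to (5,7)
Step 8: at (5,7) — EXIT via right edge, pos 5

Answer: right 5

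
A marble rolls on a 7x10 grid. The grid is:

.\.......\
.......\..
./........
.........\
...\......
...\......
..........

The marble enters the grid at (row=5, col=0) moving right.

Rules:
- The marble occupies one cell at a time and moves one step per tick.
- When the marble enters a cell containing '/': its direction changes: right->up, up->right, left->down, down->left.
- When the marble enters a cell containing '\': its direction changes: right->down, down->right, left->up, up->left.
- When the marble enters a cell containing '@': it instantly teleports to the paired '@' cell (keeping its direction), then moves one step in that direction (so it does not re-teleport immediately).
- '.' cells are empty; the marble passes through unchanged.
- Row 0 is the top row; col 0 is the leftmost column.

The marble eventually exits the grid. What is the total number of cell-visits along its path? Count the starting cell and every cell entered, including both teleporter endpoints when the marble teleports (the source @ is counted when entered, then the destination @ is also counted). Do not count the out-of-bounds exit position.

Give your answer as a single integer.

Answer: 5

Derivation:
Step 1: enter (5,0), '.' pass, move right to (5,1)
Step 2: enter (5,1), '.' pass, move right to (5,2)
Step 3: enter (5,2), '.' pass, move right to (5,3)
Step 4: enter (5,3), '\' deflects right->down, move down to (6,3)
Step 5: enter (6,3), '.' pass, move down to (7,3)
Step 6: at (7,3) — EXIT via bottom edge, pos 3
Path length (cell visits): 5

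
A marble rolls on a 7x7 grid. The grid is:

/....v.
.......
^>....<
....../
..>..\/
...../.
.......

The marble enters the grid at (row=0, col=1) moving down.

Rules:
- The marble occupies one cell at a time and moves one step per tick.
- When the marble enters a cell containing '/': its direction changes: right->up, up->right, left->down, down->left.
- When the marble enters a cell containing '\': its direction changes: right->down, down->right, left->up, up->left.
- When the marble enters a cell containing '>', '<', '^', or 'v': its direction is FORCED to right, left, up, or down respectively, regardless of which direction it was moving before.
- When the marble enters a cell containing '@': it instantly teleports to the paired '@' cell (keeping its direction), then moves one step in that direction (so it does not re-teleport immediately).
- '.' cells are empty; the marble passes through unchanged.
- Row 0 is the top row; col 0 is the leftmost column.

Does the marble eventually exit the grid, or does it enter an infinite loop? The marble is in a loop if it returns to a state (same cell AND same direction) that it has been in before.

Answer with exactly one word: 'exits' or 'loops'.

Answer: loops

Derivation:
Step 1: enter (0,1), '.' pass, move down to (1,1)
Step 2: enter (1,1), '.' pass, move down to (2,1)
Step 3: enter (2,1), '>' forces down->right, move right to (2,2)
Step 4: enter (2,2), '.' pass, move right to (2,3)
Step 5: enter (2,3), '.' pass, move right to (2,4)
Step 6: enter (2,4), '.' pass, move right to (2,5)
Step 7: enter (2,5), '.' pass, move right to (2,6)
Step 8: enter (2,6), '<' forces right->left, move left to (2,5)
Step 9: enter (2,5), '.' pass, move left to (2,4)
Step 10: enter (2,4), '.' pass, move left to (2,3)
Step 11: enter (2,3), '.' pass, move left to (2,2)
Step 12: enter (2,2), '.' pass, move left to (2,1)
Step 13: enter (2,1), '>' forces left->right, move right to (2,2)
Step 14: at (2,2) dir=right — LOOP DETECTED (seen before)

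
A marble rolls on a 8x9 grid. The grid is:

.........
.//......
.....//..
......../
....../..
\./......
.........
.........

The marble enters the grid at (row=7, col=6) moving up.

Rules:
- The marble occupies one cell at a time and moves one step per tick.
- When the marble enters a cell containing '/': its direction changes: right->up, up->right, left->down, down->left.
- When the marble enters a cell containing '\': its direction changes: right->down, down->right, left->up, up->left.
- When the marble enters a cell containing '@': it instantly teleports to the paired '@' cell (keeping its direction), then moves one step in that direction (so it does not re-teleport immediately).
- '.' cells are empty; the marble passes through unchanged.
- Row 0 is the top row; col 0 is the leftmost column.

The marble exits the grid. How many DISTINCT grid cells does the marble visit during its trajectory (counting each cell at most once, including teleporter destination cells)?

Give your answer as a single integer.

Answer: 6

Derivation:
Step 1: enter (7,6), '.' pass, move up to (6,6)
Step 2: enter (6,6), '.' pass, move up to (5,6)
Step 3: enter (5,6), '.' pass, move up to (4,6)
Step 4: enter (4,6), '/' deflects up->right, move right to (4,7)
Step 5: enter (4,7), '.' pass, move right to (4,8)
Step 6: enter (4,8), '.' pass, move right to (4,9)
Step 7: at (4,9) — EXIT via right edge, pos 4
Distinct cells visited: 6 (path length 6)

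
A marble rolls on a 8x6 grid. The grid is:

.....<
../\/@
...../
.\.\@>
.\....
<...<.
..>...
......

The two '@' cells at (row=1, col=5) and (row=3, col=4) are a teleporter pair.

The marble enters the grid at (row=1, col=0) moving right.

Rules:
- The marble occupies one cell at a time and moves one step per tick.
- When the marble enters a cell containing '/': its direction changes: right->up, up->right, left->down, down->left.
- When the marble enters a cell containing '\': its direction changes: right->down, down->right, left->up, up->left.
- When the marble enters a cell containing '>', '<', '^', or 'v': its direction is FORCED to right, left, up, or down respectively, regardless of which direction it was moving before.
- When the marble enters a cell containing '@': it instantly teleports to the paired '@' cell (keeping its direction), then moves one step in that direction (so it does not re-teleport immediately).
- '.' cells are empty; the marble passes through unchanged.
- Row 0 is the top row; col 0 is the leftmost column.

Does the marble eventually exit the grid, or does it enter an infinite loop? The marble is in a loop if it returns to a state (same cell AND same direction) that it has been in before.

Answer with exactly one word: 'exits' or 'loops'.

Answer: exits

Derivation:
Step 1: enter (1,0), '.' pass, move right to (1,1)
Step 2: enter (1,1), '.' pass, move right to (1,2)
Step 3: enter (1,2), '/' deflects right->up, move up to (0,2)
Step 4: enter (0,2), '.' pass, move up to (-1,2)
Step 5: at (-1,2) — EXIT via top edge, pos 2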